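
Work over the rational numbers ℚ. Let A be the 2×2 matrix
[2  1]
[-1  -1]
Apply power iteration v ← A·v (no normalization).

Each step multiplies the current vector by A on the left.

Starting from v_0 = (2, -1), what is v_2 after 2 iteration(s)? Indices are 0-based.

v_0 = (2, -1).
v_1 = A·v_0 = (3, -1).
v_2 = A·v_1 = (5, -2).

v_2 = (5, -2)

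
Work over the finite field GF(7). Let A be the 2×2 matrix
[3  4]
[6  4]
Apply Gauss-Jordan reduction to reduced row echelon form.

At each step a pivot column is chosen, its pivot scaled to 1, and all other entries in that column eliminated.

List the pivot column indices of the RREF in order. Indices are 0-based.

step 1: normalize row 0 (÷3) = (1, 6)
  row 1: subtract 6×row0 = (0, 3)
step 2: normalize row 1 (÷3) = (0, 1)
  row 0: subtract 6×row1 = (1, 0)

pivot columns: 0, 1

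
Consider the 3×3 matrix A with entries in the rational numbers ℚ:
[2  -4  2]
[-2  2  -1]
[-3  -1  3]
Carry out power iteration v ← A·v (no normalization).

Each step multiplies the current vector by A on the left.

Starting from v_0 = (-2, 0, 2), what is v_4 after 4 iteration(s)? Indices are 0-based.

v_4 = (716, -490, -128)

v_0 = (-2, 0, 2).
v_1 = A·v_0 = (0, 2, 12).
v_2 = A·v_1 = (16, -8, 34).
v_3 = A·v_2 = (132, -82, 62).
v_4 = A·v_3 = (716, -490, -128).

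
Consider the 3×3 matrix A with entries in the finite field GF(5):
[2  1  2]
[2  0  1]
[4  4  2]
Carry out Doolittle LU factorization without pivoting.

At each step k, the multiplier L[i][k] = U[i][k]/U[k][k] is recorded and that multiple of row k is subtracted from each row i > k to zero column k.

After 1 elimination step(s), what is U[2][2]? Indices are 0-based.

Step 1: pivot at (0,0) is 2.
  row1 ← row1 − (1)·row0  ⇒  L[1][0]=1, U row1=(0, 4, 4)
  row2 ← row2 − (2)·row0  ⇒  L[2][0]=2, U row2=(0, 2, 3)

U[2][2] = 3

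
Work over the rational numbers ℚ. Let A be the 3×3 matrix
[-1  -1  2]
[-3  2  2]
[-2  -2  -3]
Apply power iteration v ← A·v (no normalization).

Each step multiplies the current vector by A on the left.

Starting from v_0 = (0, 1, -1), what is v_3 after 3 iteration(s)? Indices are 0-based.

v_3 = (-10, 13, -41)

v_0 = (0, 1, -1).
v_1 = A·v_0 = (-3, 0, 1).
v_2 = A·v_1 = (5, 11, 3).
v_3 = A·v_2 = (-10, 13, -41).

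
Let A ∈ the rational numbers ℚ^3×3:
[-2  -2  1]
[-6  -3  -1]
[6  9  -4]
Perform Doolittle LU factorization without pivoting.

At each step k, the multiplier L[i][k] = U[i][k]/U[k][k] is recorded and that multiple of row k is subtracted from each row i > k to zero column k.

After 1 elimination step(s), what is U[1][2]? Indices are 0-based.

[col 0] pivot -2
  R1 -= 3*R0 → (0, 3, -4)  (L[1][0] := 3)
  R2 -= -3*R0 → (0, 3, -1)  (L[2][0] := -3)

U[1][2] = -4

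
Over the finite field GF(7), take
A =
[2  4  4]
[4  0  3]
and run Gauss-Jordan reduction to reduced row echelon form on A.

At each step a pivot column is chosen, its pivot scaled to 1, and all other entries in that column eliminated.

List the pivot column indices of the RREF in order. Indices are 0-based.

[1] R0 /= 2  ⇒  (1, 2, 2)
     R1 -= 4·R0  ⇒  (0, 6, 2)
[2] R1 /= 6  ⇒  (0, 1, 5)
     R0 -= 2·R1  ⇒  (1, 0, 6)

pivot columns: 0, 1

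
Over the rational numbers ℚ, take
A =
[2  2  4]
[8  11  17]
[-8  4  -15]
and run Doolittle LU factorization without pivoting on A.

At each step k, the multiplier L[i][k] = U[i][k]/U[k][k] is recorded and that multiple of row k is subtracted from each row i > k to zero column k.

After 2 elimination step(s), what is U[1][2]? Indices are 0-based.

U[1][2] = 1

Step 1: pivot at (0,0) is 2.
  row1 ← row1 − (4)·row0  ⇒  L[1][0]=4, U row1=(0, 3, 1)
  row2 ← row2 − (-4)·row0  ⇒  L[2][0]=-4, U row2=(0, 12, 1)
Step 2: pivot at (1,1) is 3.
  row2 ← row2 − (4)·row1  ⇒  L[2][1]=4, U row2=(0, 0, -3)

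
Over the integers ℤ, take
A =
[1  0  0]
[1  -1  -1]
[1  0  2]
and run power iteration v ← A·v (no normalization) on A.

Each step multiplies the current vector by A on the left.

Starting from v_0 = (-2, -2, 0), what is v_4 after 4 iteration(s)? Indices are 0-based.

v_4 = (-2, 8, -30)

v_0 = (-2, -2, 0).
v_1 = A·v_0 = (-2, 0, -2).
v_2 = A·v_1 = (-2, 0, -6).
v_3 = A·v_2 = (-2, 4, -14).
v_4 = A·v_3 = (-2, 8, -30).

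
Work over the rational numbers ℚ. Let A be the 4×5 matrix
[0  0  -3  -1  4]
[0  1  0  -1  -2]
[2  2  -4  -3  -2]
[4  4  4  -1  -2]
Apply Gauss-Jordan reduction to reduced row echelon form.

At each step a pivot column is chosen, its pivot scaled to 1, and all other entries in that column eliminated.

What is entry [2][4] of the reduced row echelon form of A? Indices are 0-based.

M[2][4] = -22/3

pivot(0,0): swap R0↔R2
pivot(0,0)=2: scale R0 → (1, 1, -2, -3/2, -1)
  clear (3,0): R3 −= (4)R0 → (0, 0, 12, 5, 2)
pivot(1,1)=1: scale R1 → (0, 1, 0, -1, -2)
  clear (0,1): R0 −= (1)R1 → (1, 0, -2, -1/2, 1)
pivot(2,2)=-3: scale R2 → (0, 0, 1, 1/3, -4/3)
  clear (0,2): R0 −= (-2)R2 → (1, 0, 0, 1/6, -5/3)
  clear (3,2): R3 −= (12)R2 → (0, 0, 0, 1, 18)
pivot(3,3)=1: scale R3 → (0, 0, 0, 1, 18)
  clear (0,3): R0 −= (1/6)R3 → (1, 0, 0, 0, -14/3)
  clear (1,3): R1 −= (-1)R3 → (0, 1, 0, 0, 16)
  clear (2,3): R2 −= (1/3)R3 → (0, 0, 1, 0, -22/3)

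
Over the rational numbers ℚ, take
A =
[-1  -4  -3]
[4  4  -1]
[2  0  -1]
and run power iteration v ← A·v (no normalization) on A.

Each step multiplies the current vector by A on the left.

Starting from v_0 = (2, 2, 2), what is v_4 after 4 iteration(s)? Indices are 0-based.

v_4 = (746, 50, 434)

v_0 = (2, 2, 2).
v_1 = A·v_0 = (-16, 14, 2).
v_2 = A·v_1 = (-46, -10, -34).
v_3 = A·v_2 = (188, -190, -58).
v_4 = A·v_3 = (746, 50, 434).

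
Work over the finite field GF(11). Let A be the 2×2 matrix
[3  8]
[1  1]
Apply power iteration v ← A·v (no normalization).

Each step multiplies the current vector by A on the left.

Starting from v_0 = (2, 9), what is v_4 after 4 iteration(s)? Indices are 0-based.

v_0 = (2, 9).
v_1 = A·v_0 = (1, 0).
v_2 = A·v_1 = (3, 1).
v_3 = A·v_2 = (6, 4).
v_4 = A·v_3 = (6, 10).

v_4 = (6, 10)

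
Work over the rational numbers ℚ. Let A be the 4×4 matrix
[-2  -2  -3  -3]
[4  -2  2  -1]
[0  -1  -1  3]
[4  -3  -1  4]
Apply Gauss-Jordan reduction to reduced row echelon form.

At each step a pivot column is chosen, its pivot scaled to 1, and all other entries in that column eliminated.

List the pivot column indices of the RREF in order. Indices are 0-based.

pivot columns: 0, 1, 2, 3

[1] R0 /= -2  ⇒  (1, 1, 3/2, 3/2)
     R1 -= 4·R0  ⇒  (0, -6, -4, -7)
     R3 -= 4·R0  ⇒  (0, -7, -7, -2)
[2] R1 /= -6  ⇒  (0, 1, 2/3, 7/6)
     R0 -= 1·R1  ⇒  (1, 0, 5/6, 1/3)
     R2 -= -1·R1  ⇒  (0, 0, -1/3, 25/6)
     R3 -= -7·R1  ⇒  (0, 0, -7/3, 37/6)
[3] R2 /= -1/3  ⇒  (0, 0, 1, -25/2)
     R0 -= 5/6·R2  ⇒  (1, 0, 0, 43/4)
     R1 -= 2/3·R2  ⇒  (0, 1, 0, 19/2)
     R3 -= -7/3·R2  ⇒  (0, 0, 0, -23)
[4] R3 /= -23  ⇒  (0, 0, 0, 1)
     R0 -= 43/4·R3  ⇒  (1, 0, 0, 0)
     R1 -= 19/2·R3  ⇒  (0, 1, 0, 0)
     R2 -= -25/2·R3  ⇒  (0, 0, 1, 0)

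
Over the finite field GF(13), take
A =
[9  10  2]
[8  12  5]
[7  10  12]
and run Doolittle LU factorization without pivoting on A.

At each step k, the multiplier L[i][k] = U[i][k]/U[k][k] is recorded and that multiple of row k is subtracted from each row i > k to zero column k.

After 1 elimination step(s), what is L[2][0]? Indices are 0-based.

L[2][0] = 8

k=0: U[0][0]=9
  eliminate (1,0): mult=11, new row 1: (0, 6, 9); set L[1][0]=11
  eliminate (2,0): mult=8, new row 2: (0, 8, 9); set L[2][0]=8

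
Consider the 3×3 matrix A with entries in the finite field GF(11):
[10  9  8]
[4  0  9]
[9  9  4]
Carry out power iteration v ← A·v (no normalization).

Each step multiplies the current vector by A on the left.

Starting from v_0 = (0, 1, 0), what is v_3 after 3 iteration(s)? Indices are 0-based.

v_3 = (1, 7, 9)

v_0 = (0, 1, 0).
v_1 = A·v_0 = (9, 0, 9).
v_2 = A·v_1 = (8, 7, 7).
v_3 = A·v_2 = (1, 7, 9).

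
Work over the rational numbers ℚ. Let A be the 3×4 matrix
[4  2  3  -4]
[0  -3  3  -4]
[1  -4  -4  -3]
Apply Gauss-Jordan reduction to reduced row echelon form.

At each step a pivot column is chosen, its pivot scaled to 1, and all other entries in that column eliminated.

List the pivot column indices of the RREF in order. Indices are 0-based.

step 1: normalize row 0 (÷4) = (1, 1/2, 3/4, -1)
  row 2: subtract 1×row0 = (0, -9/2, -19/4, -2)
step 2: normalize row 1 (÷-3) = (0, 1, -1, 4/3)
  row 0: subtract 1/2×row1 = (1, 0, 5/4, -5/3)
  row 2: subtract -9/2×row1 = (0, 0, -37/4, 4)
step 3: normalize row 2 (÷-37/4) = (0, 0, 1, -16/37)
  row 0: subtract 5/4×row2 = (1, 0, 0, -125/111)
  row 1: subtract -1×row2 = (0, 1, 0, 100/111)

pivot columns: 0, 1, 2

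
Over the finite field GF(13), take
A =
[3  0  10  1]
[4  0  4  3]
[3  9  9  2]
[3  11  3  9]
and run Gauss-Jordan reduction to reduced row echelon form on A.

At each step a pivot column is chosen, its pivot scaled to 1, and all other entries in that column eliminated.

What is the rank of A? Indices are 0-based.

pivot(0,0)=3: scale R0 → (1, 0, 12, 9)
  clear (1,0): R1 −= (4)R0 → (0, 0, 8, 6)
  clear (2,0): R2 −= (3)R0 → (0, 9, 12, 1)
  clear (3,0): R3 −= (3)R0 → (0, 11, 6, 8)
pivot(1,1): swap R1↔R2
pivot(1,1)=9: scale R1 → (0, 1, 10, 3)
  clear (3,1): R3 −= (11)R1 → (0, 0, 0, 1)
pivot(2,2)=8: scale R2 → (0, 0, 1, 4)
  clear (0,2): R0 −= (12)R2 → (1, 0, 0, 0)
  clear (1,2): R1 −= (10)R2 → (0, 1, 0, 2)
pivot(3,3)=1: scale R3 → (0, 0, 0, 1)
  clear (1,3): R1 −= (2)R3 → (0, 1, 0, 0)
  clear (2,3): R2 −= (4)R3 → (0, 0, 1, 0)

rank = 4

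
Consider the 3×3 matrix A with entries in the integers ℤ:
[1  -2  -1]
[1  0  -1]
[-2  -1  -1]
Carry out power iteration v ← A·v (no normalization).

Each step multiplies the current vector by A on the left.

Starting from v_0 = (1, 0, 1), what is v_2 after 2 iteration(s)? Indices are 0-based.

v_0 = (1, 0, 1).
v_1 = A·v_0 = (0, 0, -3).
v_2 = A·v_1 = (3, 3, 3).

v_2 = (3, 3, 3)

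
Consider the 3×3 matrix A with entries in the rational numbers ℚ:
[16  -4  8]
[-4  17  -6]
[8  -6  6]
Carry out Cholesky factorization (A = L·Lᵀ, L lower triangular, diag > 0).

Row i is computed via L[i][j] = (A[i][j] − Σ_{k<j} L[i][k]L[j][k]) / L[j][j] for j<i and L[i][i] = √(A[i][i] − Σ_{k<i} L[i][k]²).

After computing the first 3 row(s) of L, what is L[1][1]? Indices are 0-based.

Step 1: L[0][0] = √(16) = 4.
  L[1][0] = (-4) / L[0][0] = -1.
Step 2: L[1][1] = √(16) = 4.
  L[2][0] = (8) / L[0][0] = 2.
  L[2][1] = (-4) / L[1][1] = -1.
Step 3: L[2][2] = √(1) = 1.

L[1][1] = 4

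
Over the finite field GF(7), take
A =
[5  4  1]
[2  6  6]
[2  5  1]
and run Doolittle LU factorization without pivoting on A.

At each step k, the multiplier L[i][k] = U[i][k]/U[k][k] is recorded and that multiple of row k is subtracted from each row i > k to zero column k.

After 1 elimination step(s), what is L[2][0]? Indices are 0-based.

L[2][0] = 6

Step 1: pivot at (0,0) is 5.
  row1 ← row1 − (6)·row0  ⇒  L[1][0]=6, U row1=(0, 3, 0)
  row2 ← row2 − (6)·row0  ⇒  L[2][0]=6, U row2=(0, 2, 2)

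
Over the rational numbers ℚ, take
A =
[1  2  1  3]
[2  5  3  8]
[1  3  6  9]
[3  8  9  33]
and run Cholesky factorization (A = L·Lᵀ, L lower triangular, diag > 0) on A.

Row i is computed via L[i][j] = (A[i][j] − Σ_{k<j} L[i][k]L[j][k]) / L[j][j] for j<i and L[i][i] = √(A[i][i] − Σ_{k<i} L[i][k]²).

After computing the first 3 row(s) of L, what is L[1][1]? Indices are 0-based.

Step 1: L[0][0] = √(1) = 1.
  L[1][0] = (2) / L[0][0] = 2.
Step 2: L[1][1] = √(1) = 1.
  L[2][0] = (1) / L[0][0] = 1.
  L[2][1] = (1) / L[1][1] = 1.
Step 3: L[2][2] = √(4) = 2.

L[1][1] = 1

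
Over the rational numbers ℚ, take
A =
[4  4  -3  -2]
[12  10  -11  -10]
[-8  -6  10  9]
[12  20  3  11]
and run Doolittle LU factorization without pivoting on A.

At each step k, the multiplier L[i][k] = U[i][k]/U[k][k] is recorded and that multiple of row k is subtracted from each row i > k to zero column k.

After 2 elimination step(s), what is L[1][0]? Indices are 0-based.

L[1][0] = 3

k=0: U[0][0]=4
  eliminate (1,0): mult=3, new row 1: (0, -2, -2, -4); set L[1][0]=3
  eliminate (2,0): mult=-2, new row 2: (0, 2, 4, 5); set L[2][0]=-2
  eliminate (3,0): mult=3, new row 3: (0, 8, 12, 17); set L[3][0]=3
k=1: U[1][1]=-2
  eliminate (2,1): mult=-1, new row 2: (0, 0, 2, 1); set L[2][1]=-1
  eliminate (3,1): mult=-4, new row 3: (0, 0, 4, 1); set L[3][1]=-4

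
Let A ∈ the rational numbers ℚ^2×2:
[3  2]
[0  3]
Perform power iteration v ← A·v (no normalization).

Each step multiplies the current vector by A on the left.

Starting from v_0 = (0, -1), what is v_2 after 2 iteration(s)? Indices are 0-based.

v_2 = (-12, -9)

v_0 = (0, -1).
v_1 = A·v_0 = (-2, -3).
v_2 = A·v_1 = (-12, -9).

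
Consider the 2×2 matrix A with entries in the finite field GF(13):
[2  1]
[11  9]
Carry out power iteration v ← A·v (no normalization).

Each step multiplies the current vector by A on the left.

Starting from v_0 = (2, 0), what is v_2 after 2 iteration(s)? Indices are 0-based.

v_2 = (4, 8)

v_0 = (2, 0).
v_1 = A·v_0 = (4, 9).
v_2 = A·v_1 = (4, 8).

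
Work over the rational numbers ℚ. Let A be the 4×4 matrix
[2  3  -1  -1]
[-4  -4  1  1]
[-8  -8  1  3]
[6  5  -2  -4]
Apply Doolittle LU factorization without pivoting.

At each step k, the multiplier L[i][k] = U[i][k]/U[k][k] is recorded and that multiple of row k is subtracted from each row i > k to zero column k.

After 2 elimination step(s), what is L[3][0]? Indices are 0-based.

Step 1: pivot at (0,0) is 2.
  row1 ← row1 − (-2)·row0  ⇒  L[1][0]=-2, U row1=(0, 2, -1, -1)
  row2 ← row2 − (-4)·row0  ⇒  L[2][0]=-4, U row2=(0, 4, -3, -1)
  row3 ← row3 − (3)·row0  ⇒  L[3][0]=3, U row3=(0, -4, 1, -1)
Step 2: pivot at (1,1) is 2.
  row2 ← row2 − (2)·row1  ⇒  L[2][1]=2, U row2=(0, 0, -1, 1)
  row3 ← row3 − (-2)·row1  ⇒  L[3][1]=-2, U row3=(0, 0, -1, -3)

L[3][0] = 3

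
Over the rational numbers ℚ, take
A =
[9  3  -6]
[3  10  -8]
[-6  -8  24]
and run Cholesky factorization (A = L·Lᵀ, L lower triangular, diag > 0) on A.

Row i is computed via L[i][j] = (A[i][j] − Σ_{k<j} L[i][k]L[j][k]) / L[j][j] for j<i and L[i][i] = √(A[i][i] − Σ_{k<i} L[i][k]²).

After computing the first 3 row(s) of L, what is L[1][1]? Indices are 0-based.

Step 1: L[0][0] = √(9) = 3.
  L[1][0] = (3) / L[0][0] = 1.
Step 2: L[1][1] = √(9) = 3.
  L[2][0] = (-6) / L[0][0] = -2.
  L[2][1] = (-6) / L[1][1] = -2.
Step 3: L[2][2] = √(16) = 4.

L[1][1] = 3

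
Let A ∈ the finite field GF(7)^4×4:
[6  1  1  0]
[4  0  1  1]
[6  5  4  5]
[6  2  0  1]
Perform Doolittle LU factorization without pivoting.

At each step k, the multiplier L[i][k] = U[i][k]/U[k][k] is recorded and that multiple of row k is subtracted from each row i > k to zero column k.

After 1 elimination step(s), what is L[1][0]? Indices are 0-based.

L[1][0] = 3

[col 0] pivot 6
  R1 -= 3*R0 → (0, 4, 5, 1)  (L[1][0] := 3)
  R2 -= 1*R0 → (0, 4, 3, 5)  (L[2][0] := 1)
  R3 -= 1*R0 → (0, 1, 6, 1)  (L[3][0] := 1)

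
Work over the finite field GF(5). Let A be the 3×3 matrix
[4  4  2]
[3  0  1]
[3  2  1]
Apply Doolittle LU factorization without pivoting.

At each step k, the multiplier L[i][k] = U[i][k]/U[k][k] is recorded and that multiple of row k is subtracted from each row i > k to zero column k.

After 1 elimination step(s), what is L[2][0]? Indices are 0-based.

Step 1: pivot at (0,0) is 4.
  row1 ← row1 − (2)·row0  ⇒  L[1][0]=2, U row1=(0, 2, 2)
  row2 ← row2 − (2)·row0  ⇒  L[2][0]=2, U row2=(0, 4, 2)

L[2][0] = 2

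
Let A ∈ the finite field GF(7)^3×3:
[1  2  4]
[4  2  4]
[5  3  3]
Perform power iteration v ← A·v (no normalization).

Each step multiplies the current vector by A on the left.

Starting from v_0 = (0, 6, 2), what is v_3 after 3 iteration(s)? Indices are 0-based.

v_3 = (4, 3, 3)

v_0 = (0, 6, 2).
v_1 = A·v_0 = (6, 6, 3).
v_2 = A·v_1 = (2, 6, 1).
v_3 = A·v_2 = (4, 3, 3).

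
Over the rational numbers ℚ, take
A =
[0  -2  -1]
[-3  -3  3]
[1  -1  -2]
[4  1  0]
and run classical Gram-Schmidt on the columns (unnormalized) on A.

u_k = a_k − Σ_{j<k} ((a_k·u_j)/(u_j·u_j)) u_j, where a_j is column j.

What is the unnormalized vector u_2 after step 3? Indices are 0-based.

u_2 = (-121/123, 143/82, -385/246, 209/123)

Step 1: u_0 = a_0 = (0, -3, 1, 4).
Step 2: u_1 = a_1 − (6/13)·u_0 = (-2, -21/13, -19/13, -11/13).
Step 3: u_2 = a_2 − (-11/26)·u_0 − (1/123)·u_1 = (-121/123, 143/82, -385/246, 209/123).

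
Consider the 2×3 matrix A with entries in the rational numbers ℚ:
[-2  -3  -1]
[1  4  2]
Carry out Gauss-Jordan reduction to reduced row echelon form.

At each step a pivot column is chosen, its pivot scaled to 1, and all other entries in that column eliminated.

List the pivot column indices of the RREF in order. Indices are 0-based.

step 1: normalize row 0 (÷-2) = (1, 3/2, 1/2)
  row 1: subtract 1×row0 = (0, 5/2, 3/2)
step 2: normalize row 1 (÷5/2) = (0, 1, 3/5)
  row 0: subtract 3/2×row1 = (1, 0, -2/5)

pivot columns: 0, 1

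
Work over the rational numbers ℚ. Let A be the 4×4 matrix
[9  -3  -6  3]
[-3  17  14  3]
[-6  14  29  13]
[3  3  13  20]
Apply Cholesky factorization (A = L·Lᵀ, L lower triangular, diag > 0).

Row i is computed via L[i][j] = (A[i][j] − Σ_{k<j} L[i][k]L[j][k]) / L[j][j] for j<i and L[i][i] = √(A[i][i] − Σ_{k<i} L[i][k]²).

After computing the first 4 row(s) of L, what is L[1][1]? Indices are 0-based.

Step 1: L[0][0] = √(9) = 3.
  L[1][0] = (-3) / L[0][0] = -1.
Step 2: L[1][1] = √(16) = 4.
  L[2][0] = (-6) / L[0][0] = -2.
  L[2][1] = (12) / L[1][1] = 3.
Step 3: L[2][2] = √(16) = 4.
  L[3][0] = (3) / L[0][0] = 1.
  L[3][1] = (4) / L[1][1] = 1.
  L[3][2] = (12) / L[2][2] = 3.
Step 4: L[3][3] = √(9) = 3.

L[1][1] = 4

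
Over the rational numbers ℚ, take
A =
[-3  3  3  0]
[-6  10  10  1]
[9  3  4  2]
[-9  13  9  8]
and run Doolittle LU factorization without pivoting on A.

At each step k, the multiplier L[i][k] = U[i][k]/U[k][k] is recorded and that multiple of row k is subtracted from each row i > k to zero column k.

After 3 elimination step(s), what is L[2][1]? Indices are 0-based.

Step 1: pivot at (0,0) is -3.
  row1 ← row1 − (2)·row0  ⇒  L[1][0]=2, U row1=(0, 4, 4, 1)
  row2 ← row2 − (-3)·row0  ⇒  L[2][0]=-3, U row2=(0, 12, 13, 2)
  row3 ← row3 − (3)·row0  ⇒  L[3][0]=3, U row3=(0, 4, 0, 8)
Step 2: pivot at (1,1) is 4.
  row2 ← row2 − (3)·row1  ⇒  L[2][1]=3, U row2=(0, 0, 1, -1)
  row3 ← row3 − (1)·row1  ⇒  L[3][1]=1, U row3=(0, 0, -4, 7)
Step 3: pivot at (2,2) is 1.
  row3 ← row3 − (-4)·row2  ⇒  L[3][2]=-4, U row3=(0, 0, 0, 3)

L[2][1] = 3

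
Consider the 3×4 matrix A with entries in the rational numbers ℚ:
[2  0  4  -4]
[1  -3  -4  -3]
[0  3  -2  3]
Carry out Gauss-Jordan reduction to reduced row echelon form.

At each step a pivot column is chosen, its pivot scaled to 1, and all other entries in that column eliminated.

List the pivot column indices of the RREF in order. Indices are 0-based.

pivot columns: 0, 1, 2

step 1: normalize row 0 (÷2) = (1, 0, 2, -2)
  row 1: subtract 1×row0 = (0, -3, -6, -1)
step 2: normalize row 1 (÷-3) = (0, 1, 2, 1/3)
  row 2: subtract 3×row1 = (0, 0, -8, 2)
step 3: normalize row 2 (÷-8) = (0, 0, 1, -1/4)
  row 0: subtract 2×row2 = (1, 0, 0, -3/2)
  row 1: subtract 2×row2 = (0, 1, 0, 5/6)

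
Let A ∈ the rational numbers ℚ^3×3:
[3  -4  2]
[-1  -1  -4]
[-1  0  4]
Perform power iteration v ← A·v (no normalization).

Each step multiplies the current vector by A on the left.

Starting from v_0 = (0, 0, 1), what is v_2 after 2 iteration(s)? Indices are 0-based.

v_2 = (30, -14, 14)

v_0 = (0, 0, 1).
v_1 = A·v_0 = (2, -4, 4).
v_2 = A·v_1 = (30, -14, 14).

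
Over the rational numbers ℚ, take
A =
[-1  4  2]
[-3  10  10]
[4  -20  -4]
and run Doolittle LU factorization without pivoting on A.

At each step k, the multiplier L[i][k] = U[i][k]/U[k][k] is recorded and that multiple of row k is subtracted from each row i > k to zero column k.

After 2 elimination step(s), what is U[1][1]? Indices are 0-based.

U[1][1] = -2

[col 0] pivot -1
  R1 -= 3*R0 → (0, -2, 4)  (L[1][0] := 3)
  R2 -= -4*R0 → (0, -4, 4)  (L[2][0] := -4)
[col 1] pivot -2
  R2 -= 2*R1 → (0, 0, -4)  (L[2][1] := 2)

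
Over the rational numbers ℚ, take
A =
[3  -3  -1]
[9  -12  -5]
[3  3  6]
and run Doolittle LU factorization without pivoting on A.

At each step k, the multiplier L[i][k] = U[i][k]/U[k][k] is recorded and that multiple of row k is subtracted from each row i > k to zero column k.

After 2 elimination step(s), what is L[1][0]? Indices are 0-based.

L[1][0] = 3

Step 1: pivot at (0,0) is 3.
  row1 ← row1 − (3)·row0  ⇒  L[1][0]=3, U row1=(0, -3, -2)
  row2 ← row2 − (1)·row0  ⇒  L[2][0]=1, U row2=(0, 6, 7)
Step 2: pivot at (1,1) is -3.
  row2 ← row2 − (-2)·row1  ⇒  L[2][1]=-2, U row2=(0, 0, 3)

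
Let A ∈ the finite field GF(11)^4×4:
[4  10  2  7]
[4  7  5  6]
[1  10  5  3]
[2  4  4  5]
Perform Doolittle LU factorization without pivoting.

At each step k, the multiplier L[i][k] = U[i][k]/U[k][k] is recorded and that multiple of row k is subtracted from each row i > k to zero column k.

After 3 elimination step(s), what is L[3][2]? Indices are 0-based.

Step 1: pivot at (0,0) is 4.
  row1 ← row1 − (1)·row0  ⇒  L[1][0]=1, U row1=(0, 8, 3, 10)
  row2 ← row2 − (3)·row0  ⇒  L[2][0]=3, U row2=(0, 2, 10, 4)
  row3 ← row3 − (6)·row0  ⇒  L[3][0]=6, U row3=(0, 10, 3, 7)
Step 2: pivot at (1,1) is 8.
  row2 ← row2 − (3)·row1  ⇒  L[2][1]=3, U row2=(0, 0, 1, 7)
  row3 ← row3 − (4)·row1  ⇒  L[3][1]=4, U row3=(0, 0, 2, 0)
Step 3: pivot at (2,2) is 1.
  row3 ← row3 − (2)·row2  ⇒  L[3][2]=2, U row3=(0, 0, 0, 8)

L[3][2] = 2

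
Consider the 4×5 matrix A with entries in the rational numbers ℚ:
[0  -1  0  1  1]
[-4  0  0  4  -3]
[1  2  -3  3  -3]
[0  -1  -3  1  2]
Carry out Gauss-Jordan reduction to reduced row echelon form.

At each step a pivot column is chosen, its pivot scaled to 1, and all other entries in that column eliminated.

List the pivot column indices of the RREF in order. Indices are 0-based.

pivot columns: 0, 1, 2, 3

[1] R0 <-> R1
[1] R0 /= -4  ⇒  (1, 0, 0, -1, 3/4)
     R2 -= 1·R0  ⇒  (0, 2, -3, 4, -15/4)
[2] R1 /= -1  ⇒  (0, 1, 0, -1, -1)
     R2 -= 2·R1  ⇒  (0, 0, -3, 6, -7/4)
     R3 -= -1·R1  ⇒  (0, 0, -3, 0, 1)
[3] R2 /= -3  ⇒  (0, 0, 1, -2, 7/12)
     R3 -= -3·R2  ⇒  (0, 0, 0, -6, 11/4)
[4] R3 /= -6  ⇒  (0, 0, 0, 1, -11/24)
     R0 -= -1·R3  ⇒  (1, 0, 0, 0, 7/24)
     R1 -= -1·R3  ⇒  (0, 1, 0, 0, -35/24)
     R2 -= -2·R3  ⇒  (0, 0, 1, 0, -1/3)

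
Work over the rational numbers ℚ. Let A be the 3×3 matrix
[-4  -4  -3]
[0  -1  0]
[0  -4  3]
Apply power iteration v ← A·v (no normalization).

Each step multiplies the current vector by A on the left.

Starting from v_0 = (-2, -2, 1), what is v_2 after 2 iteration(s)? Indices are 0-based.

v_2 = (-93, -2, 25)

v_0 = (-2, -2, 1).
v_1 = A·v_0 = (13, 2, 11).
v_2 = A·v_1 = (-93, -2, 25).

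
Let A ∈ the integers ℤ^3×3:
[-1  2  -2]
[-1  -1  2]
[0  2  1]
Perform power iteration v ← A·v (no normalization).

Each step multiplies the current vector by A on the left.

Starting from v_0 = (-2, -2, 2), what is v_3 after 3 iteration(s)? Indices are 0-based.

v_3 = (-66, 8, 2)

v_0 = (-2, -2, 2).
v_1 = A·v_0 = (-6, 8, -2).
v_2 = A·v_1 = (26, -6, 14).
v_3 = A·v_2 = (-66, 8, 2).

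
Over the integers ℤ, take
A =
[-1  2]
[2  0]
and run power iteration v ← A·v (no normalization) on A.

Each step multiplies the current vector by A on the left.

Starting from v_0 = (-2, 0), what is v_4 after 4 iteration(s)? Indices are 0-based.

v_4 = (-58, 36)

v_0 = (-2, 0).
v_1 = A·v_0 = (2, -4).
v_2 = A·v_1 = (-10, 4).
v_3 = A·v_2 = (18, -20).
v_4 = A·v_3 = (-58, 36).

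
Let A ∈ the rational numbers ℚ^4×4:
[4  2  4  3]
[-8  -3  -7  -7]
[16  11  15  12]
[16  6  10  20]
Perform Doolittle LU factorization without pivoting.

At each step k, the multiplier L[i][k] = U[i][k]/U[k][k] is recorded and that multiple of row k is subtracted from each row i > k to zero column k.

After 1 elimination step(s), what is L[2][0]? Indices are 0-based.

L[2][0] = 4

[col 0] pivot 4
  R1 -= -2*R0 → (0, 1, 1, -1)  (L[1][0] := -2)
  R2 -= 4*R0 → (0, 3, -1, 0)  (L[2][0] := 4)
  R3 -= 4*R0 → (0, -2, -6, 8)  (L[3][0] := 4)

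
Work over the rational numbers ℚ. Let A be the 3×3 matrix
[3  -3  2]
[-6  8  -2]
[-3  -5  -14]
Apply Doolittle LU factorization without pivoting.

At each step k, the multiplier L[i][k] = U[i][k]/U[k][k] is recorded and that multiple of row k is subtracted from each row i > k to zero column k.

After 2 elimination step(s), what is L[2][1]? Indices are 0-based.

L[2][1] = -4

Step 1: pivot at (0,0) is 3.
  row1 ← row1 − (-2)·row0  ⇒  L[1][0]=-2, U row1=(0, 2, 2)
  row2 ← row2 − (-1)·row0  ⇒  L[2][0]=-1, U row2=(0, -8, -12)
Step 2: pivot at (1,1) is 2.
  row2 ← row2 − (-4)·row1  ⇒  L[2][1]=-4, U row2=(0, 0, -4)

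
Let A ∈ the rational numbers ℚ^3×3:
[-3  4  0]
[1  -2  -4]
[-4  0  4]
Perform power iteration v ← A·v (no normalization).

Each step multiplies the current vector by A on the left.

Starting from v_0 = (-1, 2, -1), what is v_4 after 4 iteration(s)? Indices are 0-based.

v_4 = (-37, 49, -764)

v_0 = (-1, 2, -1).
v_1 = A·v_0 = (11, -1, 0).
v_2 = A·v_1 = (-37, 13, -44).
v_3 = A·v_2 = (163, 113, -28).
v_4 = A·v_3 = (-37, 49, -764).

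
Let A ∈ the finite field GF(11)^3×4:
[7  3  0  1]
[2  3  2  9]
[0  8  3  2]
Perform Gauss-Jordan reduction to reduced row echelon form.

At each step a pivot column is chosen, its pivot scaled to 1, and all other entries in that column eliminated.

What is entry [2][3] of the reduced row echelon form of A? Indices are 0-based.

pivot(0,0)=7: scale R0 → (1, 2, 0, 8)
  clear (1,0): R1 −= (2)R0 → (0, 10, 2, 4)
pivot(1,1)=10: scale R1 → (0, 1, 9, 7)
  clear (0,1): R0 −= (2)R1 → (1, 0, 4, 5)
  clear (2,1): R2 −= (8)R1 → (0, 0, 8, 1)
pivot(2,2)=8: scale R2 → (0, 0, 1, 7)
  clear (0,2): R0 −= (4)R2 → (1, 0, 0, 10)
  clear (1,2): R1 −= (9)R2 → (0, 1, 0, 10)

M[2][3] = 7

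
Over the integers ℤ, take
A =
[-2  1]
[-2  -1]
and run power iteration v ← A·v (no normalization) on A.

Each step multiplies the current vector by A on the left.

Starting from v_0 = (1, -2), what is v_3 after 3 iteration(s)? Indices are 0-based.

v_0 = (1, -2).
v_1 = A·v_0 = (-4, 0).
v_2 = A·v_1 = (8, 8).
v_3 = A·v_2 = (-8, -24).

v_3 = (-8, -24)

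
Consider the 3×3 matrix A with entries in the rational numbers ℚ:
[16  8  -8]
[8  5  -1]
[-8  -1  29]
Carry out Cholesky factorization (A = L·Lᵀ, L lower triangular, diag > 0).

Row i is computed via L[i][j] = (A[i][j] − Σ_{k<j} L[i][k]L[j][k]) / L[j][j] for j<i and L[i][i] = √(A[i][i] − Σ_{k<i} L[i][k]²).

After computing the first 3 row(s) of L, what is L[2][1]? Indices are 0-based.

Step 1: L[0][0] = √(16) = 4.
  L[1][0] = (8) / L[0][0] = 2.
Step 2: L[1][1] = √(1) = 1.
  L[2][0] = (-8) / L[0][0] = -2.
  L[2][1] = (3) / L[1][1] = 3.
Step 3: L[2][2] = √(16) = 4.

L[2][1] = 3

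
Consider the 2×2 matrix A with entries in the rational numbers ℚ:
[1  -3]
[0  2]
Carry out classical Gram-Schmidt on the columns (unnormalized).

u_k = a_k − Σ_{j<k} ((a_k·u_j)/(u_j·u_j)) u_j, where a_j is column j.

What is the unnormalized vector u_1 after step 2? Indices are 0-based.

Step 1: u_0 = a_0 = (1, 0).
Step 2: u_1 = a_1 − (-3)·u_0 = (0, 2).

u_1 = (0, 2)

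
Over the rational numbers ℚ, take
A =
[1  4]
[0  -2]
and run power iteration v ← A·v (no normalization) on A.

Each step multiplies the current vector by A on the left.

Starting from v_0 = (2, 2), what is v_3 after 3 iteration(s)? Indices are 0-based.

v_3 = (26, -16)

v_0 = (2, 2).
v_1 = A·v_0 = (10, -4).
v_2 = A·v_1 = (-6, 8).
v_3 = A·v_2 = (26, -16).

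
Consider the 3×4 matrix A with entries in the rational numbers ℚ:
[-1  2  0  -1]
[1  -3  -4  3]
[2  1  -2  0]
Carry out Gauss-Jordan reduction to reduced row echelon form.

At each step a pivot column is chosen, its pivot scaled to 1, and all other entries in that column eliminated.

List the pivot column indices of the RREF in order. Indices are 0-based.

step 1: normalize row 0 (÷-1) = (1, -2, 0, 1)
  row 1: subtract 1×row0 = (0, -1, -4, 2)
  row 2: subtract 2×row0 = (0, 5, -2, -2)
step 2: normalize row 1 (÷-1) = (0, 1, 4, -2)
  row 0: subtract -2×row1 = (1, 0, 8, -3)
  row 2: subtract 5×row1 = (0, 0, -22, 8)
step 3: normalize row 2 (÷-22) = (0, 0, 1, -4/11)
  row 0: subtract 8×row2 = (1, 0, 0, -1/11)
  row 1: subtract 4×row2 = (0, 1, 0, -6/11)

pivot columns: 0, 1, 2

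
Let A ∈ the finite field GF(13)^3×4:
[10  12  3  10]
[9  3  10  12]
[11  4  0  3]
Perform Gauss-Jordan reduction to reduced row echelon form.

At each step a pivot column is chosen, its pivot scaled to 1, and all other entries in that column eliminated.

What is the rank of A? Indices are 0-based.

pivot(0,0)=10: scale R0 → (1, 9, 12, 1)
  clear (1,0): R1 −= (9)R0 → (0, 0, 6, 3)
  clear (2,0): R2 −= (11)R0 → (0, 9, 11, 5)
pivot(1,1): swap R1↔R2
pivot(1,1)=9: scale R1 → (0, 1, 7, 2)
  clear (0,1): R0 −= (9)R1 → (1, 0, 1, 9)
pivot(2,2)=6: scale R2 → (0, 0, 1, 7)
  clear (0,2): R0 −= (1)R2 → (1, 0, 0, 2)
  clear (1,2): R1 −= (7)R2 → (0, 1, 0, 5)

rank = 3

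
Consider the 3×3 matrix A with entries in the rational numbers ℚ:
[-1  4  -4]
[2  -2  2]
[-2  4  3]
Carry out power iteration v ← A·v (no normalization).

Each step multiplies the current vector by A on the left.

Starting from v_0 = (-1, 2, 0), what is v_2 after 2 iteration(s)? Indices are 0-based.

v_2 = (-73, 50, -12)

v_0 = (-1, 2, 0).
v_1 = A·v_0 = (9, -6, 10).
v_2 = A·v_1 = (-73, 50, -12).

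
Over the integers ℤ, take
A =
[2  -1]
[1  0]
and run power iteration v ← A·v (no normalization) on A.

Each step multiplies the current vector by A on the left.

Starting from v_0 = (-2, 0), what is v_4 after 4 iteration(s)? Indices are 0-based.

v_4 = (-10, -8)

v_0 = (-2, 0).
v_1 = A·v_0 = (-4, -2).
v_2 = A·v_1 = (-6, -4).
v_3 = A·v_2 = (-8, -6).
v_4 = A·v_3 = (-10, -8).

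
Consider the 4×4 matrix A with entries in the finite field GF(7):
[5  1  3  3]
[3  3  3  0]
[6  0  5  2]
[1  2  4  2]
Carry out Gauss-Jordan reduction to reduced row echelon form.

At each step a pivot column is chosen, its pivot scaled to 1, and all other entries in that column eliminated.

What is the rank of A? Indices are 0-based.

step 1: normalize row 0 (÷5) = (1, 3, 2, 2)
  row 1: subtract 3×row0 = (0, 1, 4, 1)
  row 2: subtract 6×row0 = (0, 3, 0, 4)
  row 3: subtract 1×row0 = (0, 6, 2, 0)
step 2: normalize row 1 (÷1) = (0, 1, 4, 1)
  row 0: subtract 3×row1 = (1, 0, 4, 6)
  row 2: subtract 3×row1 = (0, 0, 2, 1)
  row 3: subtract 6×row1 = (0, 0, 6, 1)
step 3: normalize row 2 (÷2) = (0, 0, 1, 4)
  row 0: subtract 4×row2 = (1, 0, 0, 4)
  row 1: subtract 4×row2 = (0, 1, 0, 6)
  row 3: subtract 6×row2 = (0, 0, 0, 5)
step 4: normalize row 3 (÷5) = (0, 0, 0, 1)
  row 0: subtract 4×row3 = (1, 0, 0, 0)
  row 1: subtract 6×row3 = (0, 1, 0, 0)
  row 2: subtract 4×row3 = (0, 0, 1, 0)

rank = 4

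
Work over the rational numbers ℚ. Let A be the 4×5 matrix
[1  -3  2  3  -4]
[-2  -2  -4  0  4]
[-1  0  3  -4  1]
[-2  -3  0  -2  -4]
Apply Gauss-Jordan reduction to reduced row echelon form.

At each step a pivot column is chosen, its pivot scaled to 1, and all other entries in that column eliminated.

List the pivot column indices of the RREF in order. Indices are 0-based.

pivot columns: 0, 1, 2, 3

[1] R0 /= 1  ⇒  (1, -3, 2, 3, -4)
     R1 -= -2·R0  ⇒  (0, -8, 0, 6, -4)
     R2 -= -1·R0  ⇒  (0, -3, 5, -1, -3)
     R3 -= -2·R0  ⇒  (0, -9, 4, 4, -12)
[2] R1 /= -8  ⇒  (0, 1, 0, -3/4, 1/2)
     R0 -= -3·R1  ⇒  (1, 0, 2, 3/4, -5/2)
     R2 -= -3·R1  ⇒  (0, 0, 5, -13/4, -3/2)
     R3 -= -9·R1  ⇒  (0, 0, 4, -11/4, -15/2)
[3] R2 /= 5  ⇒  (0, 0, 1, -13/20, -3/10)
     R0 -= 2·R2  ⇒  (1, 0, 0, 41/20, -19/10)
     R3 -= 4·R2  ⇒  (0, 0, 0, -3/20, -63/10)
[4] R3 /= -3/20  ⇒  (0, 0, 0, 1, 42)
     R0 -= 41/20·R3  ⇒  (1, 0, 0, 0, -88)
     R1 -= -3/4·R3  ⇒  (0, 1, 0, 0, 32)
     R2 -= -13/20·R3  ⇒  (0, 0, 1, 0, 27)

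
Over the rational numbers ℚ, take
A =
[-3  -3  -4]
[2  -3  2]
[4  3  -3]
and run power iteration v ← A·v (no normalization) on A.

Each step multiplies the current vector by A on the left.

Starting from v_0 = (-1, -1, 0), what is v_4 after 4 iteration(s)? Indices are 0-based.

v_0 = (-1, -1, 0).
v_1 = A·v_0 = (6, 1, -7).
v_2 = A·v_1 = (7, -5, 48).
v_3 = A·v_2 = (-198, 125, -131).
v_4 = A·v_3 = (743, -1033, -24).

v_4 = (743, -1033, -24)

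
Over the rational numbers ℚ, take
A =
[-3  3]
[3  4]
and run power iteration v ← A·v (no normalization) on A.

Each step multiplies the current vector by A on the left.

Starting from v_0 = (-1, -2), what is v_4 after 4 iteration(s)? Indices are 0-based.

v_4 = (-591, -1397)

v_0 = (-1, -2).
v_1 = A·v_0 = (-3, -11).
v_2 = A·v_1 = (-24, -53).
v_3 = A·v_2 = (-87, -284).
v_4 = A·v_3 = (-591, -1397).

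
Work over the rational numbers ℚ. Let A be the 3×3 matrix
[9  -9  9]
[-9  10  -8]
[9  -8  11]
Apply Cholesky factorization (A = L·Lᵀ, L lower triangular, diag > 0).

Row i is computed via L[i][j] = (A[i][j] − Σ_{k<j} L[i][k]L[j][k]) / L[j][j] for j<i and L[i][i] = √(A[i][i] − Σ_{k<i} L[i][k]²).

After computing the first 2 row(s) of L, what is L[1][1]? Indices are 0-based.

Step 1: L[0][0] = √(9) = 3.
  L[1][0] = (-9) / L[0][0] = -3.
Step 2: L[1][1] = √(1) = 1.

L[1][1] = 1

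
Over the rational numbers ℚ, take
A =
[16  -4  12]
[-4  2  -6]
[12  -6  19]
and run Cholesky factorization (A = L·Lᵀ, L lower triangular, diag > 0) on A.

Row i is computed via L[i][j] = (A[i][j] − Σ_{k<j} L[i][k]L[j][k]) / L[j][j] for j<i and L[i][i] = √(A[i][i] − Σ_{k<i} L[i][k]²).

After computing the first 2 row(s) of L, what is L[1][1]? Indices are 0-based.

Step 1: L[0][0] = √(16) = 4.
  L[1][0] = (-4) / L[0][0] = -1.
Step 2: L[1][1] = √(1) = 1.

L[1][1] = 1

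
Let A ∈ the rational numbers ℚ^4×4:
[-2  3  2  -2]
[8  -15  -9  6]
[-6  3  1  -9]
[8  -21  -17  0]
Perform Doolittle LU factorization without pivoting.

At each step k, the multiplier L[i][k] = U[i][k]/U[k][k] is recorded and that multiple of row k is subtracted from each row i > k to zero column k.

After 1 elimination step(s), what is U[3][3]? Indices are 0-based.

Step 1: pivot at (0,0) is -2.
  row1 ← row1 − (-4)·row0  ⇒  L[1][0]=-4, U row1=(0, -3, -1, -2)
  row2 ← row2 − (3)·row0  ⇒  L[2][0]=3, U row2=(0, -6, -5, -3)
  row3 ← row3 − (-4)·row0  ⇒  L[3][0]=-4, U row3=(0, -9, -9, -8)

U[3][3] = -8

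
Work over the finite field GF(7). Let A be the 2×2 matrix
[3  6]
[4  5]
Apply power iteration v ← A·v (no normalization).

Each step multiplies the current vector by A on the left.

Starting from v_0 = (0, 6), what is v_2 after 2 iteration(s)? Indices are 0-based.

v_2 = (1, 0)

v_0 = (0, 6).
v_1 = A·v_0 = (1, 2).
v_2 = A·v_1 = (1, 0).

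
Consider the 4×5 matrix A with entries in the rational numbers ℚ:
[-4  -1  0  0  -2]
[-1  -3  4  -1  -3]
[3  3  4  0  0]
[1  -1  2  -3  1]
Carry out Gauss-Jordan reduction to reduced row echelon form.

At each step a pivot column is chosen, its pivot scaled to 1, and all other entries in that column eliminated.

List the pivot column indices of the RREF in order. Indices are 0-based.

pivot columns: 0, 1, 2, 3

step 1: normalize row 0 (÷-4) = (1, 1/4, 0, 0, 1/2)
  row 1: subtract -1×row0 = (0, -11/4, 4, -1, -5/2)
  row 2: subtract 3×row0 = (0, 9/4, 4, 0, -3/2)
  row 3: subtract 1×row0 = (0, -5/4, 2, -3, 1/2)
step 2: normalize row 1 (÷-11/4) = (0, 1, -16/11, 4/11, 10/11)
  row 0: subtract 1/4×row1 = (1, 0, 4/11, -1/11, 3/11)
  row 2: subtract 9/4×row1 = (0, 0, 80/11, -9/11, -39/11)
  row 3: subtract -5/4×row1 = (0, 0, 2/11, -28/11, 18/11)
step 3: normalize row 2 (÷80/11) = (0, 0, 1, -9/80, -39/80)
  row 0: subtract 4/11×row2 = (1, 0, 0, -1/20, 9/20)
  row 1: subtract -16/11×row2 = (0, 1, 0, 1/5, 1/5)
  row 3: subtract 2/11×row2 = (0, 0, 0, -101/40, 69/40)
step 4: normalize row 3 (÷-101/40) = (0, 0, 0, 1, -69/101)
  row 0: subtract -1/20×row3 = (1, 0, 0, 0, 42/101)
  row 1: subtract 1/5×row3 = (0, 1, 0, 0, 34/101)
  row 2: subtract -9/80×row3 = (0, 0, 1, 0, -57/101)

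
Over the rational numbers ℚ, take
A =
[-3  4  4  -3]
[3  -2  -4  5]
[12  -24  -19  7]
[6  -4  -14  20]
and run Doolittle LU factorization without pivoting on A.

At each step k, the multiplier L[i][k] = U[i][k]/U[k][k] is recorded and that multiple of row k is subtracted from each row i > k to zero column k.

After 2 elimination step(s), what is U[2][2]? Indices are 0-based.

k=0: U[0][0]=-3
  eliminate (1,0): mult=-1, new row 1: (0, 2, 0, 2); set L[1][0]=-1
  eliminate (2,0): mult=-4, new row 2: (0, -8, -3, -5); set L[2][0]=-4
  eliminate (3,0): mult=-2, new row 3: (0, 4, -6, 14); set L[3][0]=-2
k=1: U[1][1]=2
  eliminate (2,1): mult=-4, new row 2: (0, 0, -3, 3); set L[2][1]=-4
  eliminate (3,1): mult=2, new row 3: (0, 0, -6, 10); set L[3][1]=2

U[2][2] = -3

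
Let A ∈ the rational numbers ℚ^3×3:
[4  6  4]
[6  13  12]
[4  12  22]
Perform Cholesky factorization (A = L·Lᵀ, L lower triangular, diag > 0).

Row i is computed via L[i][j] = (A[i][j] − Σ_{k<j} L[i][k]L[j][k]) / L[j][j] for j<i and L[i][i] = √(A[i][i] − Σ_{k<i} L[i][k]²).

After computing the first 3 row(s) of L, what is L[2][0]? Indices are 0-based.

L[2][0] = 2

Step 1: L[0][0] = √(4) = 2.
  L[1][0] = (6) / L[0][0] = 3.
Step 2: L[1][1] = √(4) = 2.
  L[2][0] = (4) / L[0][0] = 2.
  L[2][1] = (6) / L[1][1] = 3.
Step 3: L[2][2] = √(9) = 3.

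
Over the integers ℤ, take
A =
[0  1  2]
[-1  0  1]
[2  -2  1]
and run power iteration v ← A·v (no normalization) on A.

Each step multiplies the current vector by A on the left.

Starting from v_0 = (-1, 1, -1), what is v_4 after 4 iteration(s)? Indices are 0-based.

v_0 = (-1, 1, -1).
v_1 = A·v_0 = (-1, 0, -5).
v_2 = A·v_1 = (-10, -4, -7).
v_3 = A·v_2 = (-18, 3, -19).
v_4 = A·v_3 = (-35, -1, -61).

v_4 = (-35, -1, -61)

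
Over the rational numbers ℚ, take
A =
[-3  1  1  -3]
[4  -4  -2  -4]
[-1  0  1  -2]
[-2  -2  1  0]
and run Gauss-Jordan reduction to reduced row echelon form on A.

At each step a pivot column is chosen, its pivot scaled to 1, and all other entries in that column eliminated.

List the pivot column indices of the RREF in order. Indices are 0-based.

pivot(0,0)=-3: scale R0 → (1, -1/3, -1/3, 1)
  clear (1,0): R1 −= (4)R0 → (0, -8/3, -2/3, -8)
  clear (2,0): R2 −= (-1)R0 → (0, -1/3, 2/3, -1)
  clear (3,0): R3 −= (-2)R0 → (0, -8/3, 1/3, 2)
pivot(1,1)=-8/3: scale R1 → (0, 1, 1/4, 3)
  clear (0,1): R0 −= (-1/3)R1 → (1, 0, -1/4, 2)
  clear (2,1): R2 −= (-1/3)R1 → (0, 0, 3/4, 0)
  clear (3,1): R3 −= (-8/3)R1 → (0, 0, 1, 10)
pivot(2,2)=3/4: scale R2 → (0, 0, 1, 0)
  clear (0,2): R0 −= (-1/4)R2 → (1, 0, 0, 2)
  clear (1,2): R1 −= (1/4)R2 → (0, 1, 0, 3)
  clear (3,2): R3 −= (1)R2 → (0, 0, 0, 10)
pivot(3,3)=10: scale R3 → (0, 0, 0, 1)
  clear (0,3): R0 −= (2)R3 → (1, 0, 0, 0)
  clear (1,3): R1 −= (3)R3 → (0, 1, 0, 0)

pivot columns: 0, 1, 2, 3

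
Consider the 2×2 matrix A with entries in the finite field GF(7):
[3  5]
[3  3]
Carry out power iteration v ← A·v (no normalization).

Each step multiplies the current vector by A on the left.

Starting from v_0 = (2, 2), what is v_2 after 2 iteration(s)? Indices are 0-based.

v_2 = (3, 0)

v_0 = (2, 2).
v_1 = A·v_0 = (2, 5).
v_2 = A·v_1 = (3, 0).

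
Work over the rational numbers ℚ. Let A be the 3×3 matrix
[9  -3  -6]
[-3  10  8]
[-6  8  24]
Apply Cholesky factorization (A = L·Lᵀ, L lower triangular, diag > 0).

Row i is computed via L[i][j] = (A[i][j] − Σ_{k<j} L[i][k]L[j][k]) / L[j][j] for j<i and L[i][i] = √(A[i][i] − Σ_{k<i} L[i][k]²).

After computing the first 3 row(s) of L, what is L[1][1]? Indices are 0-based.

L[1][1] = 3

Step 1: L[0][0] = √(9) = 3.
  L[1][0] = (-3) / L[0][0] = -1.
Step 2: L[1][1] = √(9) = 3.
  L[2][0] = (-6) / L[0][0] = -2.
  L[2][1] = (6) / L[1][1] = 2.
Step 3: L[2][2] = √(16) = 4.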